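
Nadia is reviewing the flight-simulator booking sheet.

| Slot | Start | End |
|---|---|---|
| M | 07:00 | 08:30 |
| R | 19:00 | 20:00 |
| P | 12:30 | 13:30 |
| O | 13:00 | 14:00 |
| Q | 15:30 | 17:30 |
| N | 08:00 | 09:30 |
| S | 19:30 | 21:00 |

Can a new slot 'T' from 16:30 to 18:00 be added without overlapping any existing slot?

M: ends 08:30 at or before T starts 16:30 → clear.
N: ends 09:30 at or before T starts 16:30 → clear.
P: ends 13:30 at or before T starts 16:30 → clear.
O: ends 14:00 at or before T starts 16:30 → clear.
Q: starts 15:30 before T ends 18:00, and ends 17:30 after T starts 16:30 → overlap.
R: starts 19:00 at or after T ends 18:00 → clear.
S: starts 19:30 at or after T ends 18:00 → clear.
T overlaps Q.

No — it overlaps Q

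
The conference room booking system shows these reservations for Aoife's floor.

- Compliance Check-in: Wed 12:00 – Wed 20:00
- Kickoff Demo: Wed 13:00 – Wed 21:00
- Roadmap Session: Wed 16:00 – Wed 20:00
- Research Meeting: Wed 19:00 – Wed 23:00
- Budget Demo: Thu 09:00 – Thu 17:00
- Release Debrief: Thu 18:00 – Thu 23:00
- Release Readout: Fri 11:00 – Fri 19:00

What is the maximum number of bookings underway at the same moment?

4

Sweep the timeline, counting +1 at each start and −1 at each end (ends before starts at a tie):
Wed 12:00 start Compliance Check-in → 1
Wed 13:00 start Kickoff Demo → 2
Wed 16:00 start Roadmap Session → 3
Wed 19:00 start Research Meeting → 4
Wed 20:00 end Compliance Check-in → 3
Wed 20:00 end Roadmap Session → 2
Wed 21:00 end Kickoff Demo → 1
Wed 23:00 end Research Meeting → 0
Thu 09:00 start Budget Demo → 1
Thu 17:00 end Budget Demo → 0
Thu 18:00 start Release Debrief → 1
Thu 23:00 end Release Debrief → 0
Fri 11:00 start Release Readout → 1
Fri 19:00 end Release Readout → 0
Peak is 4, at Wed 19:00 (Compliance Check-in, Kickoff Demo, Research Meeting, Roadmap Session).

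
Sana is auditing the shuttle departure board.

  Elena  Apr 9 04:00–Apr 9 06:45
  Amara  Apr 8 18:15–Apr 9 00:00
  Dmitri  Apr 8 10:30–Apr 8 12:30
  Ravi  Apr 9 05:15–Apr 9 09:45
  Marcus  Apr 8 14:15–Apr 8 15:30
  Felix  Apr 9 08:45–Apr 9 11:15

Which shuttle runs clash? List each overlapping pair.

Elena & Ravi, Felix & Ravi

Two intervals overlap when each starts before the other ends.
Sorted by start: Dmitri, Marcus, Amara, Elena, Ravi, Felix.
Marcus starts after Dmitri ends; Dmitri is clear from here.
Amara starts after Marcus ends; Marcus is clear from here.
Elena starts after Amara ends; Amara is clear from here.
Ravi starts before Elena ends → Elena and Ravi overlap.
Felix starts after Elena ends.
Felix starts before Ravi ends → Ravi and Felix overlap.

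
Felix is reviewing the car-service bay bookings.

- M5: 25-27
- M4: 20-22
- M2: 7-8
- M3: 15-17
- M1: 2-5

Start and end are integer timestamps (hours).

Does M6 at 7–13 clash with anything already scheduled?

M1: ends 5 at or before M6 starts 7 → clear.
M2: starts 7 before M6 ends 13, and ends 8 after M6 starts 7 → overlap.
M3: starts 15 at or after M6 ends 13 → clear.
M4: starts 20 at or after M6 ends 13 → clear.
M5: starts 25 at or after M6 ends 13 → clear.
M6 overlaps M2.

Yes — it overlaps M2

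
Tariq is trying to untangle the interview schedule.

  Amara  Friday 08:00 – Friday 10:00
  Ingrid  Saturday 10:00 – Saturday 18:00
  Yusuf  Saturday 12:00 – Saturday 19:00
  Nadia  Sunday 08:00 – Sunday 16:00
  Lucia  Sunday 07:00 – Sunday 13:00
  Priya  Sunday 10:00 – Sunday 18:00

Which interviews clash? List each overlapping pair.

Ingrid & Yusuf, Lucia & Nadia, Lucia & Priya, Nadia & Priya

Sorted by start: Amara, Ingrid, Yusuf, Lucia, Nadia, Priya.
Ingrid starts after Amara ends; Amara is clear from here.
Yusuf starts before Ingrid ends → Ingrid and Yusuf overlap.
Lucia starts after Ingrid ends; Ingrid is clear from here.
Lucia starts after Yusuf ends; Yusuf is clear from here.
Nadia starts before Lucia ends → Lucia and Nadia overlap.
Priya starts before Lucia ends → Lucia and Priya overlap.
Priya starts before Nadia ends → Nadia and Priya overlap.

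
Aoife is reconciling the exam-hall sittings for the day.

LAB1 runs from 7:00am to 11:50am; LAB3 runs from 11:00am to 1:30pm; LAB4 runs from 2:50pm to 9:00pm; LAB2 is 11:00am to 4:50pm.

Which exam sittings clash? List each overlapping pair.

LAB1 & LAB2, LAB1 & LAB3, LAB2 & LAB3, LAB2 & LAB4

Sorted by start: LAB1, LAB2, LAB3, LAB4.
LAB2 starts before LAB1 ends → LAB1 and LAB2 overlap.
LAB3 starts before LAB1 ends → LAB1 and LAB3 overlap.
LAB4 starts after LAB1 ends.
LAB3 starts before LAB2 ends → LAB2 and LAB3 overlap.
LAB4 starts before LAB2 ends → LAB2 and LAB4 overlap.
LAB4 starts after LAB3 ends.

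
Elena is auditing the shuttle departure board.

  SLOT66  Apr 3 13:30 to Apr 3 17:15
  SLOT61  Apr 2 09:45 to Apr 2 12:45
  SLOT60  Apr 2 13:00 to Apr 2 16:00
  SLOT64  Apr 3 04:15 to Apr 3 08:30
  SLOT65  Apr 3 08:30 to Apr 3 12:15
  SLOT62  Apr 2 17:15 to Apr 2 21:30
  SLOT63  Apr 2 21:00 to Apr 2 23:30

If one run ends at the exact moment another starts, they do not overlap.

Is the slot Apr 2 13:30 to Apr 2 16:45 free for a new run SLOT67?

SLOT61: ends Apr 2 12:45 at or before SLOT67 starts Apr 2 13:30 → clear.
SLOT60: starts Apr 2 13:00 before SLOT67 ends Apr 2 16:45, and ends Apr 2 16:00 after SLOT67 starts Apr 2 13:30 → overlap.
SLOT62: starts Apr 2 17:15 at or after SLOT67 ends Apr 2 16:45 → clear.
SLOT63: starts Apr 2 21:00 at or after SLOT67 ends Apr 2 16:45 → clear.
SLOT64: starts Apr 3 04:15 at or after SLOT67 ends Apr 2 16:45 → clear.
SLOT65: starts Apr 3 08:30 at or after SLOT67 ends Apr 2 16:45 → clear.
SLOT66: starts Apr 3 13:30 at or after SLOT67 ends Apr 2 16:45 → clear.
SLOT67 overlaps SLOT60.

No — it overlaps SLOT60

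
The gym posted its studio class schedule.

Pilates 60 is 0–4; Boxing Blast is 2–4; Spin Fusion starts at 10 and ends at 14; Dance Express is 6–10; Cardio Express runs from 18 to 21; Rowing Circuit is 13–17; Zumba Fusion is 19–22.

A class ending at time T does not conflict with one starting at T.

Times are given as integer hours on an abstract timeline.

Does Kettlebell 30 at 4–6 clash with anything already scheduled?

Pilates 60: ends 4 at or before Kettlebell 30 starts 4 → clear.
Boxing Blast: ends 4 at or before Kettlebell 30 starts 4 → clear.
Dance Express: starts 6 at or after Kettlebell 30 ends 6 → clear.
Spin Fusion: starts 10 at or after Kettlebell 30 ends 6 → clear.
Rowing Circuit: starts 13 at or after Kettlebell 30 ends 6 → clear.
Cardio Express: starts 18 at or after Kettlebell 30 ends 6 → clear.
Zumba Fusion: starts 19 at or after Kettlebell 30 ends 6 → clear.

No — it doesn't clash with anything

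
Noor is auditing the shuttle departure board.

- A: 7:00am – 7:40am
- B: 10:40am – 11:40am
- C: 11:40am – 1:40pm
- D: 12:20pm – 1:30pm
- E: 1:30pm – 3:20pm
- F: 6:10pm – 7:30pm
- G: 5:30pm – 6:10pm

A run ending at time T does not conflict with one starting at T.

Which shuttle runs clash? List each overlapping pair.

Sorted by start: A, B, C, D, E, G, F.
B starts after A ends — done with A.
C starts exactly when B ends (back-to-back, no overlap) — done with B.
D starts before C ends → C and D overlap.
E starts before C ends → C and E overlap.
G starts after C ends — done with C.
E starts exactly when D ends (back-to-back, no overlap) — done with D.
G starts after E ends — done with E.
F starts exactly when G ends (back-to-back, no overlap).

C & D, C & E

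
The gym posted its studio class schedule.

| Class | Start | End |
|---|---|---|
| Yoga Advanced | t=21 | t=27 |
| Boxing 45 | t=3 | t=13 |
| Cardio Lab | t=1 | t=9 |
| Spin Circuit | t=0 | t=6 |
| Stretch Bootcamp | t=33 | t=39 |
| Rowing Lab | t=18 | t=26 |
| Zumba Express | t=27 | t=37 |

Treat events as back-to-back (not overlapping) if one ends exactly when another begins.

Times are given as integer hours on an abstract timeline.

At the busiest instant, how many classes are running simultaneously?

Sweep the timeline, counting +1 at each start and −1 at each end (ends before starts at a tie):
t=0 start Spin Circuit → 1
t=1 start Cardio Lab → 2
t=3 start Boxing 45 → 3
t=6 end Spin Circuit → 2
t=9 end Cardio Lab → 1
t=13 end Boxing 45 → 0
t=18 start Rowing Lab → 1
t=21 start Yoga Advanced → 2
t=26 end Rowing Lab → 1
t=27 end Yoga Advanced → 0
t=27 start Zumba Express → 1
t=33 start Stretch Bootcamp → 2
t=37 end Zumba Express → 1
t=39 end Stretch Bootcamp → 0
Peak is 3, at t=3 (Boxing 45, Cardio Lab, Spin Circuit).

3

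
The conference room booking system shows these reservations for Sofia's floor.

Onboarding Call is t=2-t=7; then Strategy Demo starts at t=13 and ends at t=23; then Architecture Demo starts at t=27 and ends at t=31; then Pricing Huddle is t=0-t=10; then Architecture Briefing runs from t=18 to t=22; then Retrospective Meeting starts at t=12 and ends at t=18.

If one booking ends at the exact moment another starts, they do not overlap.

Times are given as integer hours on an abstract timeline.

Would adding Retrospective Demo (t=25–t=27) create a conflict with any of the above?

Pricing Huddle: ends t=10 at or before Retrospective Demo starts t=25 → clear.
Onboarding Call: ends t=7 at or before Retrospective Demo starts t=25 → clear.
Retrospective Meeting: ends t=18 at or before Retrospective Demo starts t=25 → clear.
Strategy Demo: ends t=23 at or before Retrospective Demo starts t=25 → clear.
Architecture Briefing: ends t=22 at or before Retrospective Demo starts t=25 → clear.
Architecture Demo: starts t=27 at or after Retrospective Demo ends t=27 → clear.

No — it doesn't clash with anything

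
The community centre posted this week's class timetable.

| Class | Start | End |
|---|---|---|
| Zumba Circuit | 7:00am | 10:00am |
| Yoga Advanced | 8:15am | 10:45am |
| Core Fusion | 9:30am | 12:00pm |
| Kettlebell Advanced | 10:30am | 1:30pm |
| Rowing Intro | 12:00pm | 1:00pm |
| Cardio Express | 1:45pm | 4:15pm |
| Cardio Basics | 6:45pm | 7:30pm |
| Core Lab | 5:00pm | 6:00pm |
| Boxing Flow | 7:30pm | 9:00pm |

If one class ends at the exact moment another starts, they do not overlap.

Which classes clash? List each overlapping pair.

Core Fusion & Kettlebell Advanced, Core Fusion & Yoga Advanced, Core Fusion & Zumba Circuit, Kettlebell Advanced & Rowing Intro, Kettlebell Advanced & Yoga Advanced, Yoga Advanced & Zumba Circuit

Sorted by start: Zumba Circuit, Yoga Advanced, Core Fusion, Kettlebell Advanced, Rowing Intro, Cardio Express, Core Lab, Cardio Basics, Boxing Flow.
Yoga Advanced starts before Zumba Circuit ends → Zumba Circuit and Yoga Advanced overlap.
Core Fusion starts before Zumba Circuit ends → Zumba Circuit and Core Fusion overlap.
Kettlebell Advanced starts after Zumba Circuit ends, so Zumba Circuit has no further overlaps.
Core Fusion starts before Yoga Advanced ends → Yoga Advanced and Core Fusion overlap.
Kettlebell Advanced starts before Yoga Advanced ends → Yoga Advanced and Kettlebell Advanced overlap.
Rowing Intro starts after Yoga Advanced ends, so Yoga Advanced has no further overlaps.
Kettlebell Advanced starts before Core Fusion ends → Core Fusion and Kettlebell Advanced overlap.
Rowing Intro starts exactly when Core Fusion ends (back-to-back, no overlap), so Core Fusion has no further overlaps.
Rowing Intro starts before Kettlebell Advanced ends → Kettlebell Advanced and Rowing Intro overlap.
Cardio Express starts after Kettlebell Advanced ends, so Kettlebell Advanced has no further overlaps.
Cardio Express starts after Rowing Intro ends, so Rowing Intro has no further overlaps.
Core Lab starts after Cardio Express ends, so Cardio Express has no further overlaps.
Cardio Basics starts after Core Lab ends, so Core Lab has no further overlaps.
Boxing Flow starts exactly when Cardio Basics ends (back-to-back, no overlap).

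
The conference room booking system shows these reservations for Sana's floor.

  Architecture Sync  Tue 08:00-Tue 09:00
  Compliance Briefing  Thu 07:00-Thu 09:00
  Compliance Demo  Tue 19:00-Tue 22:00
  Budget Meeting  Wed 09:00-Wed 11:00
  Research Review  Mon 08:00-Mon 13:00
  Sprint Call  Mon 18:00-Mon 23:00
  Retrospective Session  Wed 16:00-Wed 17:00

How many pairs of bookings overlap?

Check each pair: they overlap iff neither finishes before the other starts.
Sorted by start: Research Review, Sprint Call, Architecture Sync, Compliance Demo, Budget Meeting, Retrospective Session, Compliance Briefing.
Sprint Call starts after Research Review ends — done with Research Review.
Architecture Sync starts after Sprint Call ends — done with Sprint Call.
Compliance Demo starts after Architecture Sync ends — done with Architecture Sync.
Budget Meeting starts after Compliance Demo ends — done with Compliance Demo.
Retrospective Session starts after Budget Meeting ends — done with Budget Meeting.
Compliance Briefing starts after Retrospective Session ends.
No pair overlaps.

0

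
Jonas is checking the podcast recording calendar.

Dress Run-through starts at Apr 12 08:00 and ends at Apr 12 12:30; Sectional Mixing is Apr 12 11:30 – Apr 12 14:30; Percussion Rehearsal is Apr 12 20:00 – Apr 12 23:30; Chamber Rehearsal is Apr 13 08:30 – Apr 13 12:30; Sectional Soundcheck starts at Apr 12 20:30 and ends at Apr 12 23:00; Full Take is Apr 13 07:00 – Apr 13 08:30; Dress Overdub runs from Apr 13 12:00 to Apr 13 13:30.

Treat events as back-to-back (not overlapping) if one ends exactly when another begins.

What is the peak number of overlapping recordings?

Walk through starts and ends in time order (an end at T is processed before a start at T):
Apr 12 08:00 start Dress Run-through → 1
Apr 12 11:30 start Sectional Mixing → 2
Apr 12 12:30 end Dress Run-through → 1
Apr 12 14:30 end Sectional Mixing → 0
Apr 12 20:00 start Percussion Rehearsal → 1
Apr 12 20:30 start Sectional Soundcheck → 2
Apr 12 23:00 end Sectional Soundcheck → 1
Apr 12 23:30 end Percussion Rehearsal → 0
Apr 13 07:00 start Full Take → 1
Apr 13 08:30 end Full Take → 0
Apr 13 08:30 start Chamber Rehearsal → 1
Apr 13 12:00 start Dress Overdub → 2
Apr 13 12:30 end Chamber Rehearsal → 1
Apr 13 13:30 end Dress Overdub → 0
Peak is 2, at Apr 12 11:30 (Dress Run-through, Sectional Mixing).

2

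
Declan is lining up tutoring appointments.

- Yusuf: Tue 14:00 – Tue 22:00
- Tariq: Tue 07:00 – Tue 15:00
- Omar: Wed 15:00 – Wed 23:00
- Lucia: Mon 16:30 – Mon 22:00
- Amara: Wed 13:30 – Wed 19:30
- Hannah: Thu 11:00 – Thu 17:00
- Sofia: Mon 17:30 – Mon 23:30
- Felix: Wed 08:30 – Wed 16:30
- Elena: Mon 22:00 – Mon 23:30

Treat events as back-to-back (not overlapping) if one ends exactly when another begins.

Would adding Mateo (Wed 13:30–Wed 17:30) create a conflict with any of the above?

Lucia: ends Mon 22:00 at or before Mateo starts Wed 13:30 → clear.
Sofia: ends Mon 23:30 at or before Mateo starts Wed 13:30 → clear.
Elena: ends Mon 23:30 at or before Mateo starts Wed 13:30 → clear.
Tariq: ends Tue 15:00 at or before Mateo starts Wed 13:30 → clear.
Yusuf: ends Tue 22:00 at or before Mateo starts Wed 13:30 → clear.
Felix: starts Wed 08:30 before Mateo ends Wed 17:30, and ends Wed 16:30 after Mateo starts Wed 13:30 → overlap.
Amara: starts Wed 13:30 before Mateo ends Wed 17:30, and ends Wed 19:30 after Mateo starts Wed 13:30 → overlap.
Omar: starts Wed 15:00 before Mateo ends Wed 17:30, and ends Wed 23:00 after Mateo starts Wed 13:30 → overlap.
Hannah: starts Thu 11:00 at or after Mateo ends Wed 17:30 → clear.
Mateo overlaps Felix, Omar, Amara.

Yes — it overlaps Amara, Felix, Omar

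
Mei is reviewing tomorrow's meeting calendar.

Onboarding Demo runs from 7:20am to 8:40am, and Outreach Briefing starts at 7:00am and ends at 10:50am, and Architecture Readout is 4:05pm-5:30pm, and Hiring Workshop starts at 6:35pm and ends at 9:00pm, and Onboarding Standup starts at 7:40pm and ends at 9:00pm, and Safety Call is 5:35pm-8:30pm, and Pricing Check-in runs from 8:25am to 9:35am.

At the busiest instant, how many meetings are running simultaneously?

Sweep the timeline, counting +1 at each start and −1 at each end (ends before starts at a tie):
7:00am start Outreach Briefing → 1
7:20am start Onboarding Demo → 2
8:25am start Pricing Check-in → 3
8:40am end Onboarding Demo → 2
9:35am end Pricing Check-in → 1
10:50am end Outreach Briefing → 0
4:05pm start Architecture Readout → 1
5:30pm end Architecture Readout → 0
5:35pm start Safety Call → 1
6:35pm start Hiring Workshop → 2
7:40pm start Onboarding Standup → 3
8:30pm end Safety Call → 2
9:00pm end Hiring Workshop → 1
9:00pm end Onboarding Standup → 0
Peak is 3, at 8:25am (Onboarding Demo, Outreach Briefing, Pricing Check-in).

3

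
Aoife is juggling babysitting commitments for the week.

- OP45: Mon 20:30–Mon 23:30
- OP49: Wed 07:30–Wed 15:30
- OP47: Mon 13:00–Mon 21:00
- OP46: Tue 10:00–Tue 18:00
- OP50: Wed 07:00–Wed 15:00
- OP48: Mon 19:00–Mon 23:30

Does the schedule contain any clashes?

Two intervals overlap when each starts before the other ends.
Sorted by start: OP47, OP48, OP45, OP46, OP50, OP49.
OP48 starts before OP47 ends → OP47 and OP48 overlap.
That's a conflict, so the schedule is not conflict-free.

Yes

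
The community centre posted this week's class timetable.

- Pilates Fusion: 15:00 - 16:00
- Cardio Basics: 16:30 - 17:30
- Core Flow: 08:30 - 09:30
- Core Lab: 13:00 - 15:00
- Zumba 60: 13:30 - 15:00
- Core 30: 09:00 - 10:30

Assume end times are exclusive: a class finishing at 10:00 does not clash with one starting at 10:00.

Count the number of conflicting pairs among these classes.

Sorted by start: Core Flow, Core 30, Core Lab, Zumba 60, Pilates Fusion, Cardio Basics.
Core 30 starts before Core Flow ends → Core Flow and Core 30 overlap.
Core Lab starts after Core Flow ends; Core Flow is clear from here.
Core Lab starts after Core 30 ends; Core 30 is clear from here.
Zumba 60 starts before Core Lab ends → Core Lab and Zumba 60 overlap.
Pilates Fusion starts exactly when Core Lab ends (back-to-back, no overlap); Core Lab is clear from here.
Pilates Fusion starts exactly when Zumba 60 ends (back-to-back, no overlap); Zumba 60 is clear from here.
Cardio Basics starts after Pilates Fusion ends.
Overlapping pairs: Core 30 & Core Flow, Core Lab & Zumba 60 — 2 in total.

2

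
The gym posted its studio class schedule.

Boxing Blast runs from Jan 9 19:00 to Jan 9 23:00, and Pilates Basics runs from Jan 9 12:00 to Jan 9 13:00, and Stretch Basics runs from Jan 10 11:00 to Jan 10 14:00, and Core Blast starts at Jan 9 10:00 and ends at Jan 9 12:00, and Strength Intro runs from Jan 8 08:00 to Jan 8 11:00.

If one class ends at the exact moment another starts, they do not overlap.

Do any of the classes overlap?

Sorted by start: Strength Intro, Core Blast, Pilates Basics, Boxing Blast, Stretch Basics.
Core Blast starts after Strength Intro ends, so nothing later overlaps Strength Intro either.
Pilates Basics starts exactly when Core Blast ends (back-to-back, no overlap), so nothing later overlaps Core Blast either.
Boxing Blast starts after Pilates Basics ends, so nothing later overlaps Pilates Basics either.
Stretch Basics starts after Boxing Blast ends.
Every pair is clear; the schedule has no overlaps.

No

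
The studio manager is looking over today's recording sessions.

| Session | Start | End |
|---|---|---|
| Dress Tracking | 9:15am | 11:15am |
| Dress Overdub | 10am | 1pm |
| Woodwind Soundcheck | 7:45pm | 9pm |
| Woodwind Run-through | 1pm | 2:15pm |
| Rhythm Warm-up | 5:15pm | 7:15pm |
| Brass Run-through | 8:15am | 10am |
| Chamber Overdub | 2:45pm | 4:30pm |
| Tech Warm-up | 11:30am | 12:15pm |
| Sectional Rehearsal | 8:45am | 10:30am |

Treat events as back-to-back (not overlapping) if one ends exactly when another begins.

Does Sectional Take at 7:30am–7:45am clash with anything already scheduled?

No — it doesn't clash with anything

Brass Run-through: starts 8:15am at or after Sectional Take ends 7:45am → clear.
Sectional Rehearsal: starts 8:45am at or after Sectional Take ends 7:45am → clear.
Dress Tracking: starts 9:15am at or after Sectional Take ends 7:45am → clear.
Dress Overdub: starts 10am at or after Sectional Take ends 7:45am → clear.
Tech Warm-up: starts 11:30am at or after Sectional Take ends 7:45am → clear.
Woodwind Run-through: starts 1pm at or after Sectional Take ends 7:45am → clear.
Chamber Overdub: starts 2:45pm at or after Sectional Take ends 7:45am → clear.
Rhythm Warm-up: starts 5:15pm at or after Sectional Take ends 7:45am → clear.
Woodwind Soundcheck: starts 7:45pm at or after Sectional Take ends 7:45am → clear.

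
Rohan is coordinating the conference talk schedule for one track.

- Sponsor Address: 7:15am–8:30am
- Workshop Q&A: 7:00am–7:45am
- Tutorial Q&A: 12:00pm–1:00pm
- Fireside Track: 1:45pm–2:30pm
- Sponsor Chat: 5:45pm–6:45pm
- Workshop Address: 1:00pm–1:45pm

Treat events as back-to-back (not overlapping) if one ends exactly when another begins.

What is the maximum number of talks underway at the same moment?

2

Walk through starts and ends in time order (an end at T is processed before a start at T):
7:00am start Workshop Q&A → 1
7:15am start Sponsor Address → 2
7:45am end Workshop Q&A → 1
8:30am end Sponsor Address → 0
12:00pm start Tutorial Q&A → 1
1:00pm end Tutorial Q&A → 0
1:00pm start Workshop Address → 1
1:45pm end Workshop Address → 0
1:45pm start Fireside Track → 1
2:30pm end Fireside Track → 0
5:45pm start Sponsor Chat → 1
6:45pm end Sponsor Chat → 0
Peak is 2, at 7:15am (Sponsor Address, Workshop Q&A).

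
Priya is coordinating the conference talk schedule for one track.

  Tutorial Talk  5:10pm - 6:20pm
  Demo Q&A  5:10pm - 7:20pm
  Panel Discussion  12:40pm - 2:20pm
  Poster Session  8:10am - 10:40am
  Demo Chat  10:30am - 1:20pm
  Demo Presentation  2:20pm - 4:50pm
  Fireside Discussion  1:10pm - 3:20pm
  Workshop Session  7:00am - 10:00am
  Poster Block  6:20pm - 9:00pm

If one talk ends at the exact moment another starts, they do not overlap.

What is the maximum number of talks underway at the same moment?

3

Walk through starts and ends in time order (an end at T is processed before a start at T):
7:00am start Workshop Session → 1
8:10am start Poster Session → 2
10:00am end Workshop Session → 1
10:30am start Demo Chat → 2
10:40am end Poster Session → 1
12:40pm start Panel Discussion → 2
1:10pm start Fireside Discussion → 3
1:20pm end Demo Chat → 2
2:20pm end Panel Discussion → 1
2:20pm start Demo Presentation → 2
3:20pm end Fireside Discussion → 1
4:50pm end Demo Presentation → 0
5:10pm start Demo Q&A → 1
5:10pm start Tutorial Talk → 2
6:20pm end Tutorial Talk → 1
6:20pm start Poster Block → 2
7:20pm end Demo Q&A → 1
9:00pm end Poster Block → 0
Peak is 3, at 1:10pm (Demo Chat, Fireside Discussion, Panel Discussion).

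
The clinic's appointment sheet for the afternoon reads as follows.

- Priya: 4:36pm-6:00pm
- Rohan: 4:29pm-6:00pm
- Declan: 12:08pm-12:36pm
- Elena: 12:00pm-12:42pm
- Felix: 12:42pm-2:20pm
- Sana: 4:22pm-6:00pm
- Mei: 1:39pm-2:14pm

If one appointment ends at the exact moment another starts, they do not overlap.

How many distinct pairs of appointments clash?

5

Sorted by start: Elena, Declan, Felix, Mei, Sana, Rohan, Priya.
Declan starts before Elena ends → Elena and Declan overlap.
Felix starts exactly when Elena ends (back-to-back, no overlap), so Elena has no further overlaps.
Felix starts after Declan ends, so Declan has no further overlaps.
Mei starts before Felix ends → Felix and Mei overlap.
Sana starts after Felix ends, so Felix has no further overlaps.
Sana starts after Mei ends, so Mei has no further overlaps.
Rohan starts before Sana ends → Sana and Rohan overlap.
Priya starts before Sana ends → Sana and Priya overlap.
Priya starts before Rohan ends → Rohan and Priya overlap.
Overlapping pairs: Declan & Elena, Felix & Mei, Priya & Rohan, Priya & Sana, Rohan & Sana — 5 in total.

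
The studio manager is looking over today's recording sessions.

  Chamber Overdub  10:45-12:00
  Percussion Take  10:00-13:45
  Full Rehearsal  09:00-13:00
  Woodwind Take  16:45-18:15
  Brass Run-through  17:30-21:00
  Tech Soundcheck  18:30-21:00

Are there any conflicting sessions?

Sorted by start: Full Rehearsal, Percussion Take, Chamber Overdub, Woodwind Take, Brass Run-through, Tech Soundcheck.
Percussion Take starts before Full Rehearsal ends → Full Rehearsal and Percussion Take overlap.
That's a conflict, so the schedule is not conflict-free.

Yes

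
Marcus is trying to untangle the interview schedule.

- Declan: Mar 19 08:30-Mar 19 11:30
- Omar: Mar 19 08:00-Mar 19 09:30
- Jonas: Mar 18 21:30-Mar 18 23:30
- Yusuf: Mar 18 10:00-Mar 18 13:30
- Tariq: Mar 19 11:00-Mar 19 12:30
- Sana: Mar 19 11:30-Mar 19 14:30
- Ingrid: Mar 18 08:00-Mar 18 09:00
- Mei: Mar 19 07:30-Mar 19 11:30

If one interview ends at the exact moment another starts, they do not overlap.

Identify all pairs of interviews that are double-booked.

Two intervals overlap when each starts before the other ends.
Sorted by start: Ingrid, Yusuf, Jonas, Mei, Omar, Declan, Tariq, Sana.
Yusuf starts after Ingrid ends; Ingrid is clear from here.
Jonas starts after Yusuf ends; Yusuf is clear from here.
Mei starts after Jonas ends; Jonas is clear from here.
Omar starts before Mei ends → Mei and Omar overlap.
Declan starts before Mei ends → Mei and Declan overlap.
Tariq starts before Mei ends → Mei and Tariq overlap.
Sana starts exactly when Mei ends (back-to-back, no overlap).
Declan starts before Omar ends → Omar and Declan overlap.
Tariq starts after Omar ends; Omar is clear from here.
Tariq starts before Declan ends → Declan and Tariq overlap.
Sana starts exactly when Declan ends (back-to-back, no overlap).
Sana starts before Tariq ends → Tariq and Sana overlap.

Declan & Mei, Declan & Omar, Declan & Tariq, Mei & Omar, Mei & Tariq, Sana & Tariq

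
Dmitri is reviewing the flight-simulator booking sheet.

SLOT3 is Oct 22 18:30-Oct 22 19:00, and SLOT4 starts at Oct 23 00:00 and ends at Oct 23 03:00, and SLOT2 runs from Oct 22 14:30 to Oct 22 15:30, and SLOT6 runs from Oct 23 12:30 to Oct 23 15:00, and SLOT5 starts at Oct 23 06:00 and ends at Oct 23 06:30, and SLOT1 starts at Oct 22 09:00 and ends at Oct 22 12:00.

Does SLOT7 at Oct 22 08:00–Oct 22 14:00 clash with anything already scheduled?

Yes — it overlaps SLOT1

SLOT1: starts Oct 22 09:00 before SLOT7 ends Oct 22 14:00, and ends Oct 22 12:00 after SLOT7 starts Oct 22 08:00 → overlap.
SLOT2: starts Oct 22 14:30 at or after SLOT7 ends Oct 22 14:00 → clear.
SLOT3: starts Oct 22 18:30 at or after SLOT7 ends Oct 22 14:00 → clear.
SLOT4: starts Oct 23 00:00 at or after SLOT7 ends Oct 22 14:00 → clear.
SLOT5: starts Oct 23 06:00 at or after SLOT7 ends Oct 22 14:00 → clear.
SLOT6: starts Oct 23 12:30 at or after SLOT7 ends Oct 22 14:00 → clear.
SLOT7 overlaps SLOT1.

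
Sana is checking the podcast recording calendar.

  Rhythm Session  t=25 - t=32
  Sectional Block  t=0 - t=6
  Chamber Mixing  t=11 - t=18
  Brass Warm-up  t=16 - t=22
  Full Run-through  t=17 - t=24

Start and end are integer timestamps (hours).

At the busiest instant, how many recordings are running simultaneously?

Walk through starts and ends in time order (an end at T is processed before a start at T):
t=0 start Sectional Block → 1
t=6 end Sectional Block → 0
t=11 start Chamber Mixing → 1
t=16 start Brass Warm-up → 2
t=17 start Full Run-through → 3
t=18 end Chamber Mixing → 2
t=22 end Brass Warm-up → 1
t=24 end Full Run-through → 0
t=25 start Rhythm Session → 1
t=32 end Rhythm Session → 0
Peak is 3, at t=17 (Brass Warm-up, Chamber Mixing, Full Run-through).

3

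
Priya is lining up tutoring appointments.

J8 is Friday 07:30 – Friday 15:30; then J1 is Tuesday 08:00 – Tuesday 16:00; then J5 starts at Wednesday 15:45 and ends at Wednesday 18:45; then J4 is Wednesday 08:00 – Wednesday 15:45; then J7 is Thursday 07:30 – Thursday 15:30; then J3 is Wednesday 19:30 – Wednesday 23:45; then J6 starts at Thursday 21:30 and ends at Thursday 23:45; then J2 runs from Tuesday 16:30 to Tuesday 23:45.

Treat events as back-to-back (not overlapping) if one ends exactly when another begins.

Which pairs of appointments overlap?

no overlapping pairs

Sorted by start: J1, J2, J4, J5, J3, J7, J6, J8.
J2 starts after J1 ends; J1 is clear from here.
J4 starts after J2 ends; J2 is clear from here.
J5 starts exactly when J4 ends (back-to-back, no overlap); J4 is clear from here.
J3 starts after J5 ends; J5 is clear from here.
J7 starts after J3 ends; J3 is clear from here.
J6 starts after J7 ends; J7 is clear from here.
J8 starts after J6 ends.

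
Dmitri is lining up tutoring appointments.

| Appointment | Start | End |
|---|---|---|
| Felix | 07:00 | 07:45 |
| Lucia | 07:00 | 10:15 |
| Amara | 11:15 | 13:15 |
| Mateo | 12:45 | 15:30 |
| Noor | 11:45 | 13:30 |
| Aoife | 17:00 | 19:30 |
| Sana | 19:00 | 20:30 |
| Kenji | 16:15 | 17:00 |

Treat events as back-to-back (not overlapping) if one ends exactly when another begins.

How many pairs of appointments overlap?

Sorted by start: Felix, Lucia, Amara, Noor, Mateo, Kenji, Aoife, Sana.
Lucia starts before Felix ends → Felix and Lucia overlap.
Amara starts after Felix ends — done with Felix.
Amara starts after Lucia ends — done with Lucia.
Noor starts before Amara ends → Amara and Noor overlap.
Mateo starts before Amara ends → Amara and Mateo overlap.
Kenji starts after Amara ends — done with Amara.
Mateo starts before Noor ends → Noor and Mateo overlap.
Kenji starts after Noor ends — done with Noor.
Kenji starts after Mateo ends — done with Mateo.
Aoife starts exactly when Kenji ends (back-to-back, no overlap) — done with Kenji.
Sana starts before Aoife ends → Aoife and Sana overlap.
Overlapping pairs: Amara & Mateo, Amara & Noor, Aoife & Sana, Felix & Lucia, Mateo & Noor — 5 in total.

5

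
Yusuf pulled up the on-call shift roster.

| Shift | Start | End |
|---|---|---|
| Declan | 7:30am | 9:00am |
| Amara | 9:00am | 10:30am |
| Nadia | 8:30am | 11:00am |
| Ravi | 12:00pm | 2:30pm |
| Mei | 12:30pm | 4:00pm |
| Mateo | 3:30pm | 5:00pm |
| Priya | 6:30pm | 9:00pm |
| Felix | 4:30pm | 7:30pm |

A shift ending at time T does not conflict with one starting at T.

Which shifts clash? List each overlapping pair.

Check each pair: they overlap iff neither finishes before the other starts.
Sorted by start: Declan, Nadia, Amara, Ravi, Mei, Mateo, Felix, Priya.
Nadia starts before Declan ends → Declan and Nadia overlap.
Amara starts exactly when Declan ends (back-to-back, no overlap), so Declan has no further overlaps.
Amara starts before Nadia ends → Nadia and Amara overlap.
Ravi starts after Nadia ends, so Nadia has no further overlaps.
Ravi starts after Amara ends, so Amara has no further overlaps.
Mei starts before Ravi ends → Ravi and Mei overlap.
Mateo starts after Ravi ends, so Ravi has no further overlaps.
Mateo starts before Mei ends → Mei and Mateo overlap.
Felix starts after Mei ends, so Mei has no further overlaps.
Felix starts before Mateo ends → Mateo and Felix overlap.
Priya starts after Mateo ends.
Priya starts before Felix ends → Felix and Priya overlap.

Amara & Nadia, Declan & Nadia, Felix & Mateo, Felix & Priya, Mateo & Mei, Mei & Ravi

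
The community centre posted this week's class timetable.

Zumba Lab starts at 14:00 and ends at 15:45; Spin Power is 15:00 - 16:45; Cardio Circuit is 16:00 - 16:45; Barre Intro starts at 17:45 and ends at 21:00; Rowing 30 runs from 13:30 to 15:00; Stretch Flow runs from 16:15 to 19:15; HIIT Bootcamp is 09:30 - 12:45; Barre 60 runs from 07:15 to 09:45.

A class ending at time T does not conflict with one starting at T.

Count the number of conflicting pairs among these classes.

7

Sorted by start: Barre 60, HIIT Bootcamp, Rowing 30, Zumba Lab, Spin Power, Cardio Circuit, Stretch Flow, Barre Intro.
HIIT Bootcamp starts before Barre 60 ends → Barre 60 and HIIT Bootcamp overlap.
Rowing 30 starts after Barre 60 ends — done with Barre 60.
Rowing 30 starts after HIIT Bootcamp ends — done with HIIT Bootcamp.
Zumba Lab starts before Rowing 30 ends → Rowing 30 and Zumba Lab overlap.
Spin Power starts exactly when Rowing 30 ends (back-to-back, no overlap) — done with Rowing 30.
Spin Power starts before Zumba Lab ends → Zumba Lab and Spin Power overlap.
Cardio Circuit starts after Zumba Lab ends — done with Zumba Lab.
Cardio Circuit starts before Spin Power ends → Spin Power and Cardio Circuit overlap.
Stretch Flow starts before Spin Power ends → Spin Power and Stretch Flow overlap.
Barre Intro starts after Spin Power ends.
Stretch Flow starts before Cardio Circuit ends → Cardio Circuit and Stretch Flow overlap.
Barre Intro starts after Cardio Circuit ends.
Barre Intro starts before Stretch Flow ends → Stretch Flow and Barre Intro overlap.
Overlapping pairs: Barre 60 & HIIT Bootcamp, Barre Intro & Stretch Flow, Cardio Circuit & Spin Power, Cardio Circuit & Stretch Flow, Rowing 30 & Zumba Lab, Spin Power & Stretch Flow, Spin Power & Zumba Lab — 7 in total.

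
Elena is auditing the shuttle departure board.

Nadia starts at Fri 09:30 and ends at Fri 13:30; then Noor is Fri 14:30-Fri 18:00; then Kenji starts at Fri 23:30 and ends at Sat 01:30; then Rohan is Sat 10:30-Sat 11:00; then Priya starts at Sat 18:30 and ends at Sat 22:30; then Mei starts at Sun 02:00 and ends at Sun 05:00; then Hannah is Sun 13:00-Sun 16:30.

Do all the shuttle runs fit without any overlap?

Yes

Sorted by start: Nadia, Noor, Kenji, Rohan, Priya, Mei, Hannah.
Noor starts after Nadia ends; Nadia is clear from here.
Kenji starts after Noor ends; Noor is clear from here.
Rohan starts after Kenji ends; Kenji is clear from here.
Priya starts after Rohan ends; Rohan is clear from here.
Mei starts after Priya ends; Priya is clear from here.
Hannah starts after Mei ends.
Every pair is clear; the schedule has no overlaps.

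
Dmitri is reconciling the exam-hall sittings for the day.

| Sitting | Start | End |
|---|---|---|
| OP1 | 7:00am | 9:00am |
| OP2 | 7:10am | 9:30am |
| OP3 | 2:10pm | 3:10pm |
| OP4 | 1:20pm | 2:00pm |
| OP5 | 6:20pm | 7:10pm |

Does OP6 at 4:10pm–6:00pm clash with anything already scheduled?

OP1: ends 9:00am at or before OP6 starts 4:10pm → clear.
OP2: ends 9:30am at or before OP6 starts 4:10pm → clear.
OP4: ends 2:00pm at or before OP6 starts 4:10pm → clear.
OP3: ends 3:10pm at or before OP6 starts 4:10pm → clear.
OP5: starts 6:20pm at or after OP6 ends 6:00pm → clear.

No — it doesn't clash with anything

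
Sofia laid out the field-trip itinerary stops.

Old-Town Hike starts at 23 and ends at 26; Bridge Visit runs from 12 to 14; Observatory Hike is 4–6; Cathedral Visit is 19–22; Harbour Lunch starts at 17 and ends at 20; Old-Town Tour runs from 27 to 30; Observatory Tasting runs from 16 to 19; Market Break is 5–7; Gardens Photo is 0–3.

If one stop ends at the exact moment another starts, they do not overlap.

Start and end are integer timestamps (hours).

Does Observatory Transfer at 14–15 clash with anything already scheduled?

No — it doesn't clash with anything

Gardens Photo: ends 3 at or before Observatory Transfer starts 14 → clear.
Observatory Hike: ends 6 at or before Observatory Transfer starts 14 → clear.
Market Break: ends 7 at or before Observatory Transfer starts 14 → clear.
Bridge Visit: ends 14 at or before Observatory Transfer starts 14 → clear.
Observatory Tasting: starts 16 at or after Observatory Transfer ends 15 → clear.
Harbour Lunch: starts 17 at or after Observatory Transfer ends 15 → clear.
Cathedral Visit: starts 19 at or after Observatory Transfer ends 15 → clear.
Old-Town Hike: starts 23 at or after Observatory Transfer ends 15 → clear.
Old-Town Tour: starts 27 at or after Observatory Transfer ends 15 → clear.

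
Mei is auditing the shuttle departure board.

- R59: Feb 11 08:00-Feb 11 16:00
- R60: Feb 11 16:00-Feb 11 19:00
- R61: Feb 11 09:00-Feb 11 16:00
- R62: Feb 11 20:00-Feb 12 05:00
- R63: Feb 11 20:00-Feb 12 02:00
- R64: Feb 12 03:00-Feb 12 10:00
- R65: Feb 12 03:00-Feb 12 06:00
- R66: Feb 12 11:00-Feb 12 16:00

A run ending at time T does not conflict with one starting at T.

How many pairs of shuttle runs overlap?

5

Sorted by start: R59, R61, R60, R62, R63, R64, R65, R66.
R61 starts before R59 ends → R59 and R61 overlap.
R60 starts exactly when R59 ends (back-to-back, no overlap), so R59 has no further overlaps.
R60 starts exactly when R61 ends (back-to-back, no overlap), so R61 has no further overlaps.
R62 starts after R60 ends, so R60 has no further overlaps.
R63 starts before R62 ends → R62 and R63 overlap.
R64 starts before R62 ends → R62 and R64 overlap.
R65 starts before R62 ends → R62 and R65 overlap.
R66 starts after R62 ends.
R64 starts after R63 ends, so R63 has no further overlaps.
R65 starts before R64 ends → R64 and R65 overlap.
R66 starts after R64 ends.
R66 starts after R65 ends.
Overlapping pairs: R59 & R61, R62 & R63, R62 & R64, R62 & R65, R64 & R65 — 5 in total.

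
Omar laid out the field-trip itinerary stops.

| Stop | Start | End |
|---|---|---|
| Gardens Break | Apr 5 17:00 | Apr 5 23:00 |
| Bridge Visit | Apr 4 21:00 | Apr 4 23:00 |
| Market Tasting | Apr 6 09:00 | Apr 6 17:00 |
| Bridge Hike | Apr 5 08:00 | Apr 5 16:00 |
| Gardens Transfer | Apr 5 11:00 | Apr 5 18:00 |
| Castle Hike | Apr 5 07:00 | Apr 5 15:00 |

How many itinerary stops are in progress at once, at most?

3

Sort all start/end points and keep a running count:
Apr 4 21:00 start Bridge Visit → 1
Apr 4 23:00 end Bridge Visit → 0
Apr 5 07:00 start Castle Hike → 1
Apr 5 08:00 start Bridge Hike → 2
Apr 5 11:00 start Gardens Transfer → 3
Apr 5 15:00 end Castle Hike → 2
Apr 5 16:00 end Bridge Hike → 1
Apr 5 17:00 start Gardens Break → 2
Apr 5 18:00 end Gardens Transfer → 1
Apr 5 23:00 end Gardens Break → 0
Apr 6 09:00 start Market Tasting → 1
Apr 6 17:00 end Market Tasting → 0
Peak is 3, at Apr 5 11:00 (Bridge Hike, Castle Hike, Gardens Transfer).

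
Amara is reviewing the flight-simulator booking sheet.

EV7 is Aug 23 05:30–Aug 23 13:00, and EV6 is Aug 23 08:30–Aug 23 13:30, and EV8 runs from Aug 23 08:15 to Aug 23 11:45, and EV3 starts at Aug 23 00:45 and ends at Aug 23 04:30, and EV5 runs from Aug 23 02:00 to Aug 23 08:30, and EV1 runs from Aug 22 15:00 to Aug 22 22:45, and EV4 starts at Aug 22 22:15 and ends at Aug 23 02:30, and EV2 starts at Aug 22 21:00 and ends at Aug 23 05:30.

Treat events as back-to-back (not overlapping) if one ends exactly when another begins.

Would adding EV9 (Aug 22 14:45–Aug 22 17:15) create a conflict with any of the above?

EV1: starts Aug 22 15:00 before EV9 ends Aug 22 17:15, and ends Aug 22 22:45 after EV9 starts Aug 22 14:45 → overlap.
EV2: starts Aug 22 21:00 at or after EV9 ends Aug 22 17:15 → clear.
EV4: starts Aug 22 22:15 at or after EV9 ends Aug 22 17:15 → clear.
EV3: starts Aug 23 00:45 at or after EV9 ends Aug 22 17:15 → clear.
EV5: starts Aug 23 02:00 at or after EV9 ends Aug 22 17:15 → clear.
EV7: starts Aug 23 05:30 at or after EV9 ends Aug 22 17:15 → clear.
EV8: starts Aug 23 08:15 at or after EV9 ends Aug 22 17:15 → clear.
EV6: starts Aug 23 08:30 at or after EV9 ends Aug 22 17:15 → clear.
EV9 overlaps EV1.

Yes — it overlaps EV1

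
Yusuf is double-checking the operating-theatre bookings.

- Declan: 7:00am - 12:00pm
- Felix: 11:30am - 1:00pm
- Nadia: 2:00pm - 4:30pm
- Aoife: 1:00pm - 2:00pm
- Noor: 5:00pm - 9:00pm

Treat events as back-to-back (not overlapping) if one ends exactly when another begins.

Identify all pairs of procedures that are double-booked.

Declan & Felix

Sorted by start: Declan, Felix, Aoife, Nadia, Noor.
Felix starts before Declan ends → Declan and Felix overlap.
Aoife starts after Declan ends, so Declan has no further overlaps.
Aoife starts exactly when Felix ends (back-to-back, no overlap), so Felix has no further overlaps.
Nadia starts exactly when Aoife ends (back-to-back, no overlap), so Aoife has no further overlaps.
Noor starts after Nadia ends.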